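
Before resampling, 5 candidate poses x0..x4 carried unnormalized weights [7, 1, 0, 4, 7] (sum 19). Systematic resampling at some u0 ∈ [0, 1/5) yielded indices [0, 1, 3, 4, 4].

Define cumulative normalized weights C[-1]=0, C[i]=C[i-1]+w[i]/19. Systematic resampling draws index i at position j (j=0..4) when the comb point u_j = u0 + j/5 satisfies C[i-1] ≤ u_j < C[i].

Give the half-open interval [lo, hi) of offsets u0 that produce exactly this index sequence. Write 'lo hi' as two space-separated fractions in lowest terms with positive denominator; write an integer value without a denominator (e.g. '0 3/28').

C = [7/19, 8/19, 8/19, 12/19, 1]
j=0 picked index 0: u0 ∈ [0, 7/19)
j=1 picked index 1: u0 ∈ [16/95, 21/95)
j=2 picked index 3: u0 ∈ [2/95, 22/95)
j=3 picked index 4: u0 ∈ [3/95, 2/5)
j=4 picked index 4: u0 ∈ [-16/95, 1/5)
intersection: [16/95, 1/5)

16/95 1/5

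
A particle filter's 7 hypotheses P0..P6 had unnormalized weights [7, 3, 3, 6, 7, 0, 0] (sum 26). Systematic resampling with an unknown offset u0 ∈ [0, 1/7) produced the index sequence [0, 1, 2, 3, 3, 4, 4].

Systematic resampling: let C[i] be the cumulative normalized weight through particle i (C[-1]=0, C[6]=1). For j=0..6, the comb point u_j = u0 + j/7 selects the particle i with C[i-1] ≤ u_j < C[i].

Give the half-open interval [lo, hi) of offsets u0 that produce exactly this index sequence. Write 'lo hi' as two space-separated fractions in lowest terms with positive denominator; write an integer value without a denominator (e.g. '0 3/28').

C = [7/26, 5/13, 1/2, 19/26, 1, 1, 1]
j=0 picked index 0: u0 ∈ [0, 7/26)
j=1 picked index 1: u0 ∈ [23/182, 22/91)
j=2 picked index 2: u0 ∈ [9/91, 3/14)
j=3 picked index 3: u0 ∈ [1/14, 55/182)
j=4 picked index 3: u0 ∈ [-1/14, 29/182)
j=5 picked index 4: u0 ∈ [3/182, 2/7)
j=6 picked index 4: u0 ∈ [-23/182, 1/7)
intersection: [23/182, 1/7)

23/182 1/7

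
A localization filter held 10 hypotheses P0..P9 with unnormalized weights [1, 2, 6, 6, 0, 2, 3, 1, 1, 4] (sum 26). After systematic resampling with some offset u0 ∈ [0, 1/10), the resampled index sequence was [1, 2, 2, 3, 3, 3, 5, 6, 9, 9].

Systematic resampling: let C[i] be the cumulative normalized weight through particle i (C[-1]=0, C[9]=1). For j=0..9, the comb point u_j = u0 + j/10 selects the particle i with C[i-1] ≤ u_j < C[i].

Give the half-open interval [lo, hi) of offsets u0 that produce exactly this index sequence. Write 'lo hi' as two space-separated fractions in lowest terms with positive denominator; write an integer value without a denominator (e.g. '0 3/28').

3/65 7/130

C = [1/26, 3/26, 9/26, 15/26, 15/26, 17/26, 10/13, 21/26, 11/13, 1]
j=0 picked index 1: u0 ∈ [1/26, 3/26)
j=1 picked index 2: u0 ∈ [1/65, 16/65)
j=2 picked index 2: u0 ∈ [-11/130, 19/130)
j=3 picked index 3: u0 ∈ [3/65, 18/65)
j=4 picked index 3: u0 ∈ [-7/130, 23/130)
j=5 picked index 3: u0 ∈ [-2/13, 1/13)
j=6 picked index 5: u0 ∈ [-3/130, 7/130)
j=7 picked index 6: u0 ∈ [-3/65, 9/130)
j=8 picked index 9: u0 ∈ [3/65, 1/5)
j=9 picked index 9: u0 ∈ [-7/130, 1/10)
intersection: [3/65, 7/130)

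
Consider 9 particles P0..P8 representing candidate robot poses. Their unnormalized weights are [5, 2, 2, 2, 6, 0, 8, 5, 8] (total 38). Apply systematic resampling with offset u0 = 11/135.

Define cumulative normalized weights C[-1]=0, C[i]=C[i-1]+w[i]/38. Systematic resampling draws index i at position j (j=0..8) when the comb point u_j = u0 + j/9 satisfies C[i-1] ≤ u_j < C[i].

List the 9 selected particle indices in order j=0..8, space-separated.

0 2 4 4 6 6 7 8 8

C = [5/38, 7/38, 9/38, 11/38, 17/38, 17/38, 25/38, 15/19, 1]
j=0: u_0=11/135 ∈ [0, 5/38) → index 0
j=1: u_1=26/135 ∈ [7/38, 9/38) → index 2
j=2: u_2=41/135 ∈ [11/38, 17/38) → index 4
j=3: u_3=56/135 ∈ [11/38, 17/38) → index 4
j=4: u_4=71/135 ∈ [17/38, 25/38) → index 6
j=5: u_5=86/135 ∈ [17/38, 25/38) → index 6
j=6: u_6=101/135 ∈ [25/38, 15/19) → index 7
j=7: u_7=116/135 ∈ [15/19, 1) → index 8
j=8: u_8=131/135 ∈ [15/19, 1) → index 8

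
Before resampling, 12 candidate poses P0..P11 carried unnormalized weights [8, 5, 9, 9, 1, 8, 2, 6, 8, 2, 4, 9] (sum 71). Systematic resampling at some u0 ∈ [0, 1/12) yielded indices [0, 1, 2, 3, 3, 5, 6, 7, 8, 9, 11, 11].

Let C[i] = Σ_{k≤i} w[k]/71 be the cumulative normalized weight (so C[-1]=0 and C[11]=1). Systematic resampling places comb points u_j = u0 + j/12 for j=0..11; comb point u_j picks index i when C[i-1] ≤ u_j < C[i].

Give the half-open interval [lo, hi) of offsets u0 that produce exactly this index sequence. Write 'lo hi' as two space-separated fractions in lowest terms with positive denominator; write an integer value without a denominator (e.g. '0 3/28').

9/142 19/284

C = [8/71, 13/71, 22/71, 31/71, 32/71, 40/71, 42/71, 48/71, 56/71, 58/71, 62/71, 1]
j=0 picked index 0: u0 ∈ [0, 8/71)
j=1 picked index 1: u0 ∈ [25/852, 85/852)
j=2 picked index 2: u0 ∈ [7/426, 61/426)
j=3 picked index 3: u0 ∈ [17/284, 53/284)
j=4 picked index 3: u0 ∈ [-5/213, 22/213)
j=5 picked index 5: u0 ∈ [29/852, 125/852)
j=6 picked index 6: u0 ∈ [9/142, 13/142)
j=7 picked index 7: u0 ∈ [7/852, 79/852)
j=8 picked index 8: u0 ∈ [2/213, 26/213)
j=9 picked index 9: u0 ∈ [11/284, 19/284)
j=10 picked index 11: u0 ∈ [17/426, 1/6)
j=11 picked index 11: u0 ∈ [-37/852, 1/12)
intersection: [9/142, 19/284)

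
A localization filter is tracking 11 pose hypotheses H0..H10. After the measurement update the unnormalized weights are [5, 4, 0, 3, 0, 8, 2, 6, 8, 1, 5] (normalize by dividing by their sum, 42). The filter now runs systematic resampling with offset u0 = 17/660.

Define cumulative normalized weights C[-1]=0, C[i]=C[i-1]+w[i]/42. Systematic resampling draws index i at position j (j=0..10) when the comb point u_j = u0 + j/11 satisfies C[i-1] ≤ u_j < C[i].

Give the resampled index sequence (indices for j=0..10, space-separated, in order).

C = [5/42, 3/14, 3/14, 2/7, 2/7, 10/21, 11/21, 2/3, 6/7, 37/42, 1]
j=0: u_0=17/660 ∈ [0, 5/42) → index 0
j=1: u_1=7/60 ∈ [0, 5/42) → index 0
j=2: u_2=137/660 ∈ [5/42, 3/14) → index 1
j=3: u_3=197/660 ∈ [2/7, 10/21) → index 5
j=4: u_4=257/660 ∈ [2/7, 10/21) → index 5
j=5: u_5=317/660 ∈ [10/21, 11/21) → index 6
j=6: u_6=377/660 ∈ [11/21, 2/3) → index 7
j=7: u_7=437/660 ∈ [11/21, 2/3) → index 7
j=8: u_8=497/660 ∈ [2/3, 6/7) → index 8
j=9: u_9=557/660 ∈ [2/3, 6/7) → index 8
j=10: u_10=617/660 ∈ [37/42, 1) → index 10

0 0 1 5 5 6 7 7 8 8 10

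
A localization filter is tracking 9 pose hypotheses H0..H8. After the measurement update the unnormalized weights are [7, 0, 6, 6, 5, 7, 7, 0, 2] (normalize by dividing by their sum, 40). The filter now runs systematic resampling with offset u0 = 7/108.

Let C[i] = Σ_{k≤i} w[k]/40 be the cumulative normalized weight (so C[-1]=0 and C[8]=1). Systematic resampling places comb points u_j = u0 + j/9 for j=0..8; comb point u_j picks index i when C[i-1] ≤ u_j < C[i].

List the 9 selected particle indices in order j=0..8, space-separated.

C = [7/40, 7/40, 13/40, 19/40, 3/5, 31/40, 19/20, 19/20, 1]
j=0: u_0=7/108 ∈ [0, 7/40) → index 0
j=1: u_1=19/108 ∈ [7/40, 13/40) → index 2
j=2: u_2=31/108 ∈ [7/40, 13/40) → index 2
j=3: u_3=43/108 ∈ [13/40, 19/40) → index 3
j=4: u_4=55/108 ∈ [19/40, 3/5) → index 4
j=5: u_5=67/108 ∈ [3/5, 31/40) → index 5
j=6: u_6=79/108 ∈ [3/5, 31/40) → index 5
j=7: u_7=91/108 ∈ [31/40, 19/20) → index 6
j=8: u_8=103/108 ∈ [19/20, 1) → index 8

0 2 2 3 4 5 5 6 8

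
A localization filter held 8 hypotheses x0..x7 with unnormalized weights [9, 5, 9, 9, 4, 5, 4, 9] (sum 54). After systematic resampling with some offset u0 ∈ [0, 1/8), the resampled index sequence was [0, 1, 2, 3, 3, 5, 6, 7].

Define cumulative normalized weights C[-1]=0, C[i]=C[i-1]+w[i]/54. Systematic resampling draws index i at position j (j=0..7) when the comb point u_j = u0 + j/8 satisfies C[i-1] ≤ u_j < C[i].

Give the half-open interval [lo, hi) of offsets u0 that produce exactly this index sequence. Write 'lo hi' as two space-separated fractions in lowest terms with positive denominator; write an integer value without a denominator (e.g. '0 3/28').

11/216 1/12

C = [1/6, 7/27, 23/54, 16/27, 2/3, 41/54, 5/6, 1]
j=0 picked index 0: u0 ∈ [0, 1/6)
j=1 picked index 1: u0 ∈ [1/24, 29/216)
j=2 picked index 2: u0 ∈ [1/108, 19/108)
j=3 picked index 3: u0 ∈ [11/216, 47/216)
j=4 picked index 3: u0 ∈ [-2/27, 5/54)
j=5 picked index 5: u0 ∈ [1/24, 29/216)
j=6 picked index 6: u0 ∈ [1/108, 1/12)
j=7 picked index 7: u0 ∈ [-1/24, 1/8)
intersection: [11/216, 1/12)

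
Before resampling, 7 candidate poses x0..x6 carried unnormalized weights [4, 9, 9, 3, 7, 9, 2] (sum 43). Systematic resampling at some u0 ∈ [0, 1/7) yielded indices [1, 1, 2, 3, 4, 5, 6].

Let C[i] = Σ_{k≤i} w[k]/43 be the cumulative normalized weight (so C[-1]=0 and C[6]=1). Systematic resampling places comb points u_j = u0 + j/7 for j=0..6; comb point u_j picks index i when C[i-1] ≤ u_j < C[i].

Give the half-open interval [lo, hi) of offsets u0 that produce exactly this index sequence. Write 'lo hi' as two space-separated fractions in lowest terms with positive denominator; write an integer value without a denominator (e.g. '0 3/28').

29/301 1/7

C = [4/43, 13/43, 22/43, 25/43, 32/43, 41/43, 1]
j=0 picked index 1: u0 ∈ [4/43, 13/43)
j=1 picked index 1: u0 ∈ [-15/301, 48/301)
j=2 picked index 2: u0 ∈ [5/301, 68/301)
j=3 picked index 3: u0 ∈ [25/301, 46/301)
j=4 picked index 4: u0 ∈ [3/301, 52/301)
j=5 picked index 5: u0 ∈ [9/301, 72/301)
j=6 picked index 6: u0 ∈ [29/301, 1/7)
intersection: [29/301, 1/7)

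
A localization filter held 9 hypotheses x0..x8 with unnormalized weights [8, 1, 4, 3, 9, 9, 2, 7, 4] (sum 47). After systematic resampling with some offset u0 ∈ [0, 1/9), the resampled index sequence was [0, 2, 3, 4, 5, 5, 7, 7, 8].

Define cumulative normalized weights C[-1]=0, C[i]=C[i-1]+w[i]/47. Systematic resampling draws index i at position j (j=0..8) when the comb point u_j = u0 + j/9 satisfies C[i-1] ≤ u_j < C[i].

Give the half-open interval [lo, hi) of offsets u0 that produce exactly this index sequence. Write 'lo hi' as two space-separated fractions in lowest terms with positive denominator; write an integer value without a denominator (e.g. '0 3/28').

C = [8/47, 9/47, 13/47, 16/47, 25/47, 34/47, 36/47, 43/47, 1]
j=0 picked index 0: u0 ∈ [0, 8/47)
j=1 picked index 2: u0 ∈ [34/423, 70/423)
j=2 picked index 3: u0 ∈ [23/423, 50/423)
j=3 picked index 4: u0 ∈ [1/141, 28/141)
j=4 picked index 5: u0 ∈ [37/423, 118/423)
j=5 picked index 5: u0 ∈ [-10/423, 71/423)
j=6 picked index 7: u0 ∈ [14/141, 35/141)
j=7 picked index 7: u0 ∈ [-5/423, 58/423)
j=8 picked index 8: u0 ∈ [11/423, 1/9)
intersection: [14/141, 1/9)

14/141 1/9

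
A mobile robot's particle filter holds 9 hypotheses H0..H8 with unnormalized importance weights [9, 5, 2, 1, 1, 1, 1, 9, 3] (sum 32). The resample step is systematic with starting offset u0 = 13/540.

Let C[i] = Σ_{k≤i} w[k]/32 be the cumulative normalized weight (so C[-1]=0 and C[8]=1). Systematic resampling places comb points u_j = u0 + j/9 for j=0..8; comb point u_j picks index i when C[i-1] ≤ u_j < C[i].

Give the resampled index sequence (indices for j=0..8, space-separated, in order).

0 0 0 1 2 5 7 7 8

C = [9/32, 7/16, 1/2, 17/32, 9/16, 19/32, 5/8, 29/32, 1]
j=0: u_0=13/540 ∈ [0, 9/32) → index 0
j=1: u_1=73/540 ∈ [0, 9/32) → index 0
j=2: u_2=133/540 ∈ [0, 9/32) → index 0
j=3: u_3=193/540 ∈ [9/32, 7/16) → index 1
j=4: u_4=253/540 ∈ [7/16, 1/2) → index 2
j=5: u_5=313/540 ∈ [9/16, 19/32) → index 5
j=6: u_6=373/540 ∈ [5/8, 29/32) → index 7
j=7: u_7=433/540 ∈ [5/8, 29/32) → index 7
j=8: u_8=493/540 ∈ [29/32, 1) → index 8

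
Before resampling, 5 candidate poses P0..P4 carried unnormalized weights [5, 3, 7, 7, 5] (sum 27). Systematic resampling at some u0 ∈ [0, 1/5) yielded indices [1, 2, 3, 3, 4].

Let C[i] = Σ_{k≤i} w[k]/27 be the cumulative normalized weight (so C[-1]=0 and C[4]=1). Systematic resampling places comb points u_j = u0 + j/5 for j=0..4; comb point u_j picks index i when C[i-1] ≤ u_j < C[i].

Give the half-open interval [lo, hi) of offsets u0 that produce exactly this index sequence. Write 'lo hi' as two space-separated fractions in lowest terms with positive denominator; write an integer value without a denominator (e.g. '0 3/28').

5/27 1/5

C = [5/27, 8/27, 5/9, 22/27, 1]
j=0 picked index 1: u0 ∈ [5/27, 8/27)
j=1 picked index 2: u0 ∈ [13/135, 16/45)
j=2 picked index 3: u0 ∈ [7/45, 56/135)
j=3 picked index 3: u0 ∈ [-2/45, 29/135)
j=4 picked index 4: u0 ∈ [2/135, 1/5)
intersection: [5/27, 1/5)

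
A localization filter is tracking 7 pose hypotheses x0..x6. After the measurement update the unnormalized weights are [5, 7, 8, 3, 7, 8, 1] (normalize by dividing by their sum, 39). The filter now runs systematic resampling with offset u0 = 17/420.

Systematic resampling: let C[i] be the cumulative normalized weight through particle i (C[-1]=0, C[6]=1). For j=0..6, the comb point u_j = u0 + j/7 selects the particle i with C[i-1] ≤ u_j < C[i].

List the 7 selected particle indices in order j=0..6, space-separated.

C = [5/39, 4/13, 20/39, 23/39, 10/13, 38/39, 1]
j=0: u_0=17/420 ∈ [0, 5/39) → index 0
j=1: u_1=11/60 ∈ [5/39, 4/13) → index 1
j=2: u_2=137/420 ∈ [4/13, 20/39) → index 2
j=3: u_3=197/420 ∈ [4/13, 20/39) → index 2
j=4: u_4=257/420 ∈ [23/39, 10/13) → index 4
j=5: u_5=317/420 ∈ [23/39, 10/13) → index 4
j=6: u_6=377/420 ∈ [10/13, 38/39) → index 5

0 1 2 2 4 4 5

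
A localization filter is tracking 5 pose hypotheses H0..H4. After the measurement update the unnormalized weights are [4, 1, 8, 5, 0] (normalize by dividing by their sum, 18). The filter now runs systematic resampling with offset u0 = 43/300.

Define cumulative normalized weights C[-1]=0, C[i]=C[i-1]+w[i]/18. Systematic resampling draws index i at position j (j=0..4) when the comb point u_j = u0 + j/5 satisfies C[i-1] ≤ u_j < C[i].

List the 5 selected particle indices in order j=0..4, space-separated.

C = [2/9, 5/18, 13/18, 1, 1]
j=0: u_0=43/300 ∈ [0, 2/9) → index 0
j=1: u_1=103/300 ∈ [5/18, 13/18) → index 2
j=2: u_2=163/300 ∈ [5/18, 13/18) → index 2
j=3: u_3=223/300 ∈ [13/18, 1) → index 3
j=4: u_4=283/300 ∈ [13/18, 1) → index 3

0 2 2 3 3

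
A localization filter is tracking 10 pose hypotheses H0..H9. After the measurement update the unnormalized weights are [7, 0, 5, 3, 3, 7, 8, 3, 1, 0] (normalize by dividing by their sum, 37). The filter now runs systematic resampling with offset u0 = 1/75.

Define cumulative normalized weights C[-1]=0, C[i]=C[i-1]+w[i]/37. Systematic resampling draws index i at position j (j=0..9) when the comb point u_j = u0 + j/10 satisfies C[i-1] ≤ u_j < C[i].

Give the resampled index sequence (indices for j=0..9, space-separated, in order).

C = [7/37, 7/37, 12/37, 15/37, 18/37, 25/37, 33/37, 36/37, 1, 1]
j=0: u_0=1/75 ∈ [0, 7/37) → index 0
j=1: u_1=17/150 ∈ [0, 7/37) → index 0
j=2: u_2=16/75 ∈ [7/37, 12/37) → index 2
j=3: u_3=47/150 ∈ [7/37, 12/37) → index 2
j=4: u_4=31/75 ∈ [15/37, 18/37) → index 4
j=5: u_5=77/150 ∈ [18/37, 25/37) → index 5
j=6: u_6=46/75 ∈ [18/37, 25/37) → index 5
j=7: u_7=107/150 ∈ [25/37, 33/37) → index 6
j=8: u_8=61/75 ∈ [25/37, 33/37) → index 6
j=9: u_9=137/150 ∈ [33/37, 36/37) → index 7

0 0 2 2 4 5 5 6 6 7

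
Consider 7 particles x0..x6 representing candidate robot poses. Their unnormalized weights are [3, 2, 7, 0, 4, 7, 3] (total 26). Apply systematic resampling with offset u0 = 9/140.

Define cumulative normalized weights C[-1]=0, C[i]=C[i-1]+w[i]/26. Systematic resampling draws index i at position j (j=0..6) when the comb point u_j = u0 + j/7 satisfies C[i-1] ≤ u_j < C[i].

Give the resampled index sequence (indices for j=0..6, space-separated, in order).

C = [3/26, 5/26, 6/13, 6/13, 8/13, 23/26, 1]
j=0: u_0=9/140 ∈ [0, 3/26) → index 0
j=1: u_1=29/140 ∈ [5/26, 6/13) → index 2
j=2: u_2=7/20 ∈ [5/26, 6/13) → index 2
j=3: u_3=69/140 ∈ [6/13, 8/13) → index 4
j=4: u_4=89/140 ∈ [8/13, 23/26) → index 5
j=5: u_5=109/140 ∈ [8/13, 23/26) → index 5
j=6: u_6=129/140 ∈ [23/26, 1) → index 6

0 2 2 4 5 5 6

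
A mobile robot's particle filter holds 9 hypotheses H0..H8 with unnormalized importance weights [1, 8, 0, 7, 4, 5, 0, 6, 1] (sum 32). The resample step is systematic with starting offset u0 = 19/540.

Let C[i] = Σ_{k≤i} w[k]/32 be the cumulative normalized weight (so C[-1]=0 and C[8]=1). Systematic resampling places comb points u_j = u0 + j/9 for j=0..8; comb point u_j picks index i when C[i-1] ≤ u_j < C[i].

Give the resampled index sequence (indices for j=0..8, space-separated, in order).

C = [1/32, 9/32, 9/32, 1/2, 5/8, 25/32, 25/32, 31/32, 1]
j=0: u_0=19/540 ∈ [1/32, 9/32) → index 1
j=1: u_1=79/540 ∈ [1/32, 9/32) → index 1
j=2: u_2=139/540 ∈ [1/32, 9/32) → index 1
j=3: u_3=199/540 ∈ [9/32, 1/2) → index 3
j=4: u_4=259/540 ∈ [9/32, 1/2) → index 3
j=5: u_5=319/540 ∈ [1/2, 5/8) → index 4
j=6: u_6=379/540 ∈ [5/8, 25/32) → index 5
j=7: u_7=439/540 ∈ [25/32, 31/32) → index 7
j=8: u_8=499/540 ∈ [25/32, 31/32) → index 7

1 1 1 3 3 4 5 7 7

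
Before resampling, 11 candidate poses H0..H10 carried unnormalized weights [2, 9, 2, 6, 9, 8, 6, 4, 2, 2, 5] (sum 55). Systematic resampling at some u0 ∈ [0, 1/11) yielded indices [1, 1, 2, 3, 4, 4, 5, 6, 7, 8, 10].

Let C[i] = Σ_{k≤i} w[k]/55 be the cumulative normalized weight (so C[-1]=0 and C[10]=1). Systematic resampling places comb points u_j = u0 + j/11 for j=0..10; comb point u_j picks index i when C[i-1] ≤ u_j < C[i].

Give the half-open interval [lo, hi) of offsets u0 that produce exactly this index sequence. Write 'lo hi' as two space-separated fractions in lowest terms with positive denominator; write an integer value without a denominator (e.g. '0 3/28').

C = [2/55, 1/5, 13/55, 19/55, 28/55, 36/55, 42/55, 46/55, 48/55, 10/11, 1]
j=0 picked index 1: u0 ∈ [2/55, 1/5)
j=1 picked index 1: u0 ∈ [-3/55, 6/55)
j=2 picked index 2: u0 ∈ [1/55, 3/55)
j=3 picked index 3: u0 ∈ [-2/55, 4/55)
j=4 picked index 4: u0 ∈ [-1/55, 8/55)
j=5 picked index 4: u0 ∈ [-6/55, 3/55)
j=6 picked index 5: u0 ∈ [-2/55, 6/55)
j=7 picked index 6: u0 ∈ [1/55, 7/55)
j=8 picked index 7: u0 ∈ [2/55, 6/55)
j=9 picked index 8: u0 ∈ [1/55, 3/55)
j=10 picked index 10: u0 ∈ [0, 1/11)
intersection: [2/55, 3/55)

2/55 3/55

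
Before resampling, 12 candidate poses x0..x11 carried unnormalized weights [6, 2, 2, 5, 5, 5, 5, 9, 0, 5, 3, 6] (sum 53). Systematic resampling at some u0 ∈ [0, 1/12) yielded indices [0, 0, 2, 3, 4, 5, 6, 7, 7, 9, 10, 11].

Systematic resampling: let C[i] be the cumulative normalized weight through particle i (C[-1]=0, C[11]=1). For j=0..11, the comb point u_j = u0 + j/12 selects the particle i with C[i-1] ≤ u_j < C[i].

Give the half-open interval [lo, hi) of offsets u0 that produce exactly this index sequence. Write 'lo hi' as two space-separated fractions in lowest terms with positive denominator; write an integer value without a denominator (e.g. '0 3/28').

0 7/318

C = [6/53, 8/53, 10/53, 15/53, 20/53, 25/53, 30/53, 39/53, 39/53, 44/53, 47/53, 1]
j=0 picked index 0: u0 ∈ [0, 6/53)
j=1 picked index 0: u0 ∈ [-1/12, 19/636)
j=2 picked index 2: u0 ∈ [-5/318, 7/318)
j=3 picked index 3: u0 ∈ [-13/212, 7/212)
j=4 picked index 4: u0 ∈ [-8/159, 7/159)
j=5 picked index 5: u0 ∈ [-25/636, 35/636)
j=6 picked index 6: u0 ∈ [-3/106, 7/106)
j=7 picked index 7: u0 ∈ [-11/636, 97/636)
j=8 picked index 7: u0 ∈ [-16/159, 11/159)
j=9 picked index 9: u0 ∈ [-3/212, 17/212)
j=10 picked index 10: u0 ∈ [-1/318, 17/318)
j=11 picked index 11: u0 ∈ [-19/636, 1/12)
intersection: [0, 7/318)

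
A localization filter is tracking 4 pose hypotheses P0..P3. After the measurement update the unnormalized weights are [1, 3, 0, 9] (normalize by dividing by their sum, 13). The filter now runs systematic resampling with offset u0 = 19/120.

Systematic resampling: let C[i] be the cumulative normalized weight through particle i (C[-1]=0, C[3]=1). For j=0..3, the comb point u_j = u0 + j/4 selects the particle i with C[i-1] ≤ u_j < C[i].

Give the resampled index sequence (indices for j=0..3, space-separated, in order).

C = [1/13, 4/13, 4/13, 1]
j=0: u_0=19/120 ∈ [1/13, 4/13) → index 1
j=1: u_1=49/120 ∈ [4/13, 1) → index 3
j=2: u_2=79/120 ∈ [4/13, 1) → index 3
j=3: u_3=109/120 ∈ [4/13, 1) → index 3

1 3 3 3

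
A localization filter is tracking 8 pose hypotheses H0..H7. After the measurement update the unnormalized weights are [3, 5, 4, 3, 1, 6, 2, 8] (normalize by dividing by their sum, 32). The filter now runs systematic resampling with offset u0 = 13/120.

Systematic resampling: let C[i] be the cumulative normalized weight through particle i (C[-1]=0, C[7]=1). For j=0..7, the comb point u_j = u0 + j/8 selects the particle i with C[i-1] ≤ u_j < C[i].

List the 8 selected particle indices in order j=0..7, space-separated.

C = [3/32, 1/4, 3/8, 15/32, 1/2, 11/16, 3/4, 1]
j=0: u_0=13/120 ∈ [3/32, 1/4) → index 1
j=1: u_1=7/30 ∈ [3/32, 1/4) → index 1
j=2: u_2=43/120 ∈ [1/4, 3/8) → index 2
j=3: u_3=29/60 ∈ [15/32, 1/2) → index 4
j=4: u_4=73/120 ∈ [1/2, 11/16) → index 5
j=5: u_5=11/15 ∈ [11/16, 3/4) → index 6
j=6: u_6=103/120 ∈ [3/4, 1) → index 7
j=7: u_7=59/60 ∈ [3/4, 1) → index 7

1 1 2 4 5 6 7 7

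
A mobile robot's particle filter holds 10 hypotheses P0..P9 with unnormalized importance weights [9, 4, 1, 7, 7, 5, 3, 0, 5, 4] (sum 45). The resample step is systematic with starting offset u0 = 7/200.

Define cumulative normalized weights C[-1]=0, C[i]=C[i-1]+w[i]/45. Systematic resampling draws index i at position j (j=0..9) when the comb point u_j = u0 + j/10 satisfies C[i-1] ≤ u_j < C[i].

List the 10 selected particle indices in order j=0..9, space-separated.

C = [1/5, 13/45, 14/45, 7/15, 28/45, 11/15, 4/5, 4/5, 41/45, 1]
j=0: u_0=7/200 ∈ [0, 1/5) → index 0
j=1: u_1=27/200 ∈ [0, 1/5) → index 0
j=2: u_2=47/200 ∈ [1/5, 13/45) → index 1
j=3: u_3=67/200 ∈ [14/45, 7/15) → index 3
j=4: u_4=87/200 ∈ [14/45, 7/15) → index 3
j=5: u_5=107/200 ∈ [7/15, 28/45) → index 4
j=6: u_6=127/200 ∈ [28/45, 11/15) → index 5
j=7: u_7=147/200 ∈ [11/15, 4/5) → index 6
j=8: u_8=167/200 ∈ [4/5, 41/45) → index 8
j=9: u_9=187/200 ∈ [41/45, 1) → index 9

0 0 1 3 3 4 5 6 8 9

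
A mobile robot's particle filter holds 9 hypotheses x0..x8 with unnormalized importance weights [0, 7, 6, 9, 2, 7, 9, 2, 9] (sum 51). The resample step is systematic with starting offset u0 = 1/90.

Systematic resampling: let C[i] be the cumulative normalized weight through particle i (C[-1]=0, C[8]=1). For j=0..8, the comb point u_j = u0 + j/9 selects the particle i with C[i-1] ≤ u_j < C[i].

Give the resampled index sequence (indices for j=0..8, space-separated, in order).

C = [0, 7/51, 13/51, 22/51, 8/17, 31/51, 40/51, 14/17, 1]
j=0: u_0=1/90 ∈ [0, 7/51) → index 1
j=1: u_1=11/90 ∈ [0, 7/51) → index 1
j=2: u_2=7/30 ∈ [7/51, 13/51) → index 2
j=3: u_3=31/90 ∈ [13/51, 22/51) → index 3
j=4: u_4=41/90 ∈ [22/51, 8/17) → index 4
j=5: u_5=17/30 ∈ [8/17, 31/51) → index 5
j=6: u_6=61/90 ∈ [31/51, 40/51) → index 6
j=7: u_7=71/90 ∈ [40/51, 14/17) → index 7
j=8: u_8=9/10 ∈ [14/17, 1) → index 8

1 1 2 3 4 5 6 7 8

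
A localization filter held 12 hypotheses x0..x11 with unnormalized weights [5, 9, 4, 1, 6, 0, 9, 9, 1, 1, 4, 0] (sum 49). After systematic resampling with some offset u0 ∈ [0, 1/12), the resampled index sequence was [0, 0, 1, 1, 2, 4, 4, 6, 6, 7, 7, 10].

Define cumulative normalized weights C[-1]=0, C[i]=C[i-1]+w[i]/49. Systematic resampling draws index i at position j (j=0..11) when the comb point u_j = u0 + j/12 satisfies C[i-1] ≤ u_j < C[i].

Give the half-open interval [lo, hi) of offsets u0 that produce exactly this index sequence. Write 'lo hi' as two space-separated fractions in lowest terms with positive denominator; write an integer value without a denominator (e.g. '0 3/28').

C = [5/49, 2/7, 18/49, 19/49, 25/49, 25/49, 34/49, 43/49, 44/49, 45/49, 1, 1]
j=0 picked index 0: u0 ∈ [0, 5/49)
j=1 picked index 0: u0 ∈ [-1/12, 11/588)
j=2 picked index 1: u0 ∈ [-19/294, 5/42)
j=3 picked index 1: u0 ∈ [-29/196, 1/28)
j=4 picked index 2: u0 ∈ [-1/21, 5/147)
j=5 picked index 4: u0 ∈ [-17/588, 55/588)
j=6 picked index 4: u0 ∈ [-11/98, 1/98)
j=7 picked index 6: u0 ∈ [-43/588, 65/588)
j=8 picked index 6: u0 ∈ [-23/147, 4/147)
j=9 picked index 7: u0 ∈ [-11/196, 25/196)
j=10 picked index 7: u0 ∈ [-41/294, 13/294)
j=11 picked index 10: u0 ∈ [1/588, 1/12)
intersection: [1/588, 1/98)

1/588 1/98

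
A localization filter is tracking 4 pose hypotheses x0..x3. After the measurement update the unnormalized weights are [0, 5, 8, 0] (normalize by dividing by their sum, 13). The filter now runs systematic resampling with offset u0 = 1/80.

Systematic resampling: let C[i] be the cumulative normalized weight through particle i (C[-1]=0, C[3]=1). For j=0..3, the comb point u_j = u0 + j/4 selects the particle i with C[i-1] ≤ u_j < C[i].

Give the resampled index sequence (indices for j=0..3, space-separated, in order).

C = [0, 5/13, 1, 1]
j=0: u_0=1/80 ∈ [0, 5/13) → index 1
j=1: u_1=21/80 ∈ [0, 5/13) → index 1
j=2: u_2=41/80 ∈ [5/13, 1) → index 2
j=3: u_3=61/80 ∈ [5/13, 1) → index 2

1 1 2 2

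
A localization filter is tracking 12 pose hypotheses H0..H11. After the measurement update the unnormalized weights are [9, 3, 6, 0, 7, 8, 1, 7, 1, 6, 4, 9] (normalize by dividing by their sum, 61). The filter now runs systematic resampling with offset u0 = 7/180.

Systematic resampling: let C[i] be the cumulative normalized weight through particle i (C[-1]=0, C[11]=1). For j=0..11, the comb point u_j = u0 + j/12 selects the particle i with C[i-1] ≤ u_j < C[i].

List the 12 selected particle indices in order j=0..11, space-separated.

0 0 2 2 4 5 5 7 9 10 11 11

C = [9/61, 12/61, 18/61, 18/61, 25/61, 33/61, 34/61, 41/61, 42/61, 48/61, 52/61, 1]
j=0: u_0=7/180 ∈ [0, 9/61) → index 0
j=1: u_1=11/90 ∈ [0, 9/61) → index 0
j=2: u_2=37/180 ∈ [12/61, 18/61) → index 2
j=3: u_3=13/45 ∈ [12/61, 18/61) → index 2
j=4: u_4=67/180 ∈ [18/61, 25/61) → index 4
j=5: u_5=41/90 ∈ [25/61, 33/61) → index 5
j=6: u_6=97/180 ∈ [25/61, 33/61) → index 5
j=7: u_7=28/45 ∈ [34/61, 41/61) → index 7
j=8: u_8=127/180 ∈ [42/61, 48/61) → index 9
j=9: u_9=71/90 ∈ [48/61, 52/61) → index 10
j=10: u_10=157/180 ∈ [52/61, 1) → index 11
j=11: u_11=43/45 ∈ [52/61, 1) → index 11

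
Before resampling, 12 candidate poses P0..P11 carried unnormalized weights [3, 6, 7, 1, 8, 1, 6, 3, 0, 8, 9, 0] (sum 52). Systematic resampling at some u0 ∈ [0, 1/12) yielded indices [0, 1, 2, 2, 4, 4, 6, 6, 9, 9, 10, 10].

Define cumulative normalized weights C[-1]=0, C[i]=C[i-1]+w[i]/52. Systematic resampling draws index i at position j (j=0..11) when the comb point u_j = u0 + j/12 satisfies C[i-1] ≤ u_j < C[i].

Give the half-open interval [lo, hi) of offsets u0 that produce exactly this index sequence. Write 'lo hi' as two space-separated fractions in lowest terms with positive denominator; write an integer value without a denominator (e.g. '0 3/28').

C = [3/52, 9/52, 4/13, 17/52, 25/52, 1/2, 8/13, 35/52, 35/52, 43/52, 1, 1]
j=0 picked index 0: u0 ∈ [0, 3/52)
j=1 picked index 1: u0 ∈ [-1/39, 7/78)
j=2 picked index 2: u0 ∈ [1/156, 11/78)
j=3 picked index 2: u0 ∈ [-1/13, 3/52)
j=4 picked index 4: u0 ∈ [-1/156, 23/156)
j=5 picked index 4: u0 ∈ [-7/78, 5/78)
j=6 picked index 6: u0 ∈ [0, 3/26)
j=7 picked index 6: u0 ∈ [-1/12, 5/156)
j=8 picked index 9: u0 ∈ [1/156, 25/156)
j=9 picked index 9: u0 ∈ [-1/13, 1/13)
j=10 picked index 10: u0 ∈ [-1/156, 1/6)
j=11 picked index 10: u0 ∈ [-7/78, 1/12)
intersection: [1/156, 5/156)

1/156 5/156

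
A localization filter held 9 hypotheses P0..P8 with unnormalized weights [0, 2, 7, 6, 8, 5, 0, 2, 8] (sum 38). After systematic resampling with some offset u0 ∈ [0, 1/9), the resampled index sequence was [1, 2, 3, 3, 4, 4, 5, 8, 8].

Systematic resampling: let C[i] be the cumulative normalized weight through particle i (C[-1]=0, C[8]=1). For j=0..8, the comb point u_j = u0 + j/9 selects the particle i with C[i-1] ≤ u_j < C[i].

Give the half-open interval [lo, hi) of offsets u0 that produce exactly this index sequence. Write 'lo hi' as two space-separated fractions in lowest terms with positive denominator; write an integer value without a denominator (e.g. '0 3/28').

5/342 17/342

C = [0, 1/19, 9/38, 15/38, 23/38, 14/19, 14/19, 15/19, 1]
j=0 picked index 1: u0 ∈ [0, 1/19)
j=1 picked index 2: u0 ∈ [-10/171, 43/342)
j=2 picked index 3: u0 ∈ [5/342, 59/342)
j=3 picked index 3: u0 ∈ [-11/114, 7/114)
j=4 picked index 4: u0 ∈ [-17/342, 55/342)
j=5 picked index 4: u0 ∈ [-55/342, 17/342)
j=6 picked index 5: u0 ∈ [-7/114, 4/57)
j=7 picked index 8: u0 ∈ [2/171, 2/9)
j=8 picked index 8: u0 ∈ [-17/171, 1/9)
intersection: [5/342, 17/342)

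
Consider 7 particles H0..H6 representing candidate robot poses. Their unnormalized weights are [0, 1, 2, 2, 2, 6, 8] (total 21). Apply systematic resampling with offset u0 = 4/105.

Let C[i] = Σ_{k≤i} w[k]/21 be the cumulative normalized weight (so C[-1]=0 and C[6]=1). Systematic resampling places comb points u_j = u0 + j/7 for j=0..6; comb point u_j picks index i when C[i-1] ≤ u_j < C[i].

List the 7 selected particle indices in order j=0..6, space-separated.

1 3 4 5 5 6 6

C = [0, 1/21, 1/7, 5/21, 1/3, 13/21, 1]
j=0: u_0=4/105 ∈ [0, 1/21) → index 1
j=1: u_1=19/105 ∈ [1/7, 5/21) → index 3
j=2: u_2=34/105 ∈ [5/21, 1/3) → index 4
j=3: u_3=7/15 ∈ [1/3, 13/21) → index 5
j=4: u_4=64/105 ∈ [1/3, 13/21) → index 5
j=5: u_5=79/105 ∈ [13/21, 1) → index 6
j=6: u_6=94/105 ∈ [13/21, 1) → index 6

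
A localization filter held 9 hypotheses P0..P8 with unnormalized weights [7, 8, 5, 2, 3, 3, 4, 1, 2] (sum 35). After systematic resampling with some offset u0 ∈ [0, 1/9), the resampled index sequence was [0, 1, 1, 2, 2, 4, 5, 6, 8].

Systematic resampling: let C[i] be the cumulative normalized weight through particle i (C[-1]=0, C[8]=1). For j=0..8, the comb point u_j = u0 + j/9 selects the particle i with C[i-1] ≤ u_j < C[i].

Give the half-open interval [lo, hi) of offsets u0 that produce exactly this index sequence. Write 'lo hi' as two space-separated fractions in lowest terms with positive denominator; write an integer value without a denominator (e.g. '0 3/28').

C = [1/5, 3/7, 4/7, 22/35, 5/7, 4/5, 32/35, 33/35, 1]
j=0 picked index 0: u0 ∈ [0, 1/5)
j=1 picked index 1: u0 ∈ [4/45, 20/63)
j=2 picked index 1: u0 ∈ [-1/45, 13/63)
j=3 picked index 2: u0 ∈ [2/21, 5/21)
j=4 picked index 2: u0 ∈ [-1/63, 8/63)
j=5 picked index 4: u0 ∈ [23/315, 10/63)
j=6 picked index 5: u0 ∈ [1/21, 2/15)
j=7 picked index 6: u0 ∈ [1/45, 43/315)
j=8 picked index 8: u0 ∈ [17/315, 1/9)
intersection: [2/21, 1/9)

2/21 1/9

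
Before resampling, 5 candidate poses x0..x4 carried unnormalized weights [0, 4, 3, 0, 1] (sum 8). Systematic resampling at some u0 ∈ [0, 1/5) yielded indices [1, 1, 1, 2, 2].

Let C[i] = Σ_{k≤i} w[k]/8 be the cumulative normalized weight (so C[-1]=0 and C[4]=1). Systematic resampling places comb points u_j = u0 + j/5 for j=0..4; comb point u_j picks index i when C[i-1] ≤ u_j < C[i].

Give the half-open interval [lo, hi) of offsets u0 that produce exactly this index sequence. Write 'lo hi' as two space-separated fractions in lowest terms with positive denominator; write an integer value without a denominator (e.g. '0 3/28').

C = [0, 1/2, 7/8, 7/8, 1]
j=0 picked index 1: u0 ∈ [0, 1/2)
j=1 picked index 1: u0 ∈ [-1/5, 3/10)
j=2 picked index 1: u0 ∈ [-2/5, 1/10)
j=3 picked index 2: u0 ∈ [-1/10, 11/40)
j=4 picked index 2: u0 ∈ [-3/10, 3/40)
intersection: [0, 3/40)

0 3/40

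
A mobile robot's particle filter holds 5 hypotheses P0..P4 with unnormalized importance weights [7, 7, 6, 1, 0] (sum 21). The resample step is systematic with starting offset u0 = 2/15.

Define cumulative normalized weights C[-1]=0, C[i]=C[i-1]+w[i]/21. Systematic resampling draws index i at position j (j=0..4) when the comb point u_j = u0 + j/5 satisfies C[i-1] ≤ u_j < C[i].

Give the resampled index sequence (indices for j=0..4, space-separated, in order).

0 1 1 2 2

C = [1/3, 2/3, 20/21, 1, 1]
j=0: u_0=2/15 ∈ [0, 1/3) → index 0
j=1: u_1=1/3 ∈ [1/3, 2/3) → index 1
j=2: u_2=8/15 ∈ [1/3, 2/3) → index 1
j=3: u_3=11/15 ∈ [2/3, 20/21) → index 2
j=4: u_4=14/15 ∈ [2/3, 20/21) → index 2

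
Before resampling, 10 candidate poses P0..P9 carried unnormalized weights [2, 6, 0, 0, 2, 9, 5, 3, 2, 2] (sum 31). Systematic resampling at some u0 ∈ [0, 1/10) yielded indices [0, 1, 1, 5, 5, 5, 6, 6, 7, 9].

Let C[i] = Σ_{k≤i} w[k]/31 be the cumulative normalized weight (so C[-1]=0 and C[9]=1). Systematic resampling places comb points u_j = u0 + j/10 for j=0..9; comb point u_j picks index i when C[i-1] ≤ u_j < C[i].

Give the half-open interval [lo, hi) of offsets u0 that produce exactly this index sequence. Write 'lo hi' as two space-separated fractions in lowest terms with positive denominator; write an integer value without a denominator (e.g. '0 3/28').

11/310 9/155

C = [2/31, 8/31, 8/31, 8/31, 10/31, 19/31, 24/31, 27/31, 29/31, 1]
j=0 picked index 0: u0 ∈ [0, 2/31)
j=1 picked index 1: u0 ∈ [-11/310, 49/310)
j=2 picked index 1: u0 ∈ [-21/155, 9/155)
j=3 picked index 5: u0 ∈ [7/310, 97/310)
j=4 picked index 5: u0 ∈ [-12/155, 33/155)
j=5 picked index 5: u0 ∈ [-11/62, 7/62)
j=6 picked index 6: u0 ∈ [2/155, 27/155)
j=7 picked index 6: u0 ∈ [-27/310, 23/310)
j=8 picked index 7: u0 ∈ [-4/155, 11/155)
j=9 picked index 9: u0 ∈ [11/310, 1/10)
intersection: [11/310, 9/155)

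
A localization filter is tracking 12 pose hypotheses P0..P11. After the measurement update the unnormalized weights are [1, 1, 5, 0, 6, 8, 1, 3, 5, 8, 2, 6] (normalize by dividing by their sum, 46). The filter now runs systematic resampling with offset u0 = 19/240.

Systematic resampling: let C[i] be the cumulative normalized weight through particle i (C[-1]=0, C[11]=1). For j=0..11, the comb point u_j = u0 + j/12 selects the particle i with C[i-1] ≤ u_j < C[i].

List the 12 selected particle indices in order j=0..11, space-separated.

C = [1/46, 1/23, 7/46, 7/46, 13/46, 21/46, 11/23, 25/46, 15/23, 19/23, 20/23, 1]
j=0: u_0=19/240 ∈ [1/23, 7/46) → index 2
j=1: u_1=13/80 ∈ [7/46, 13/46) → index 4
j=2: u_2=59/240 ∈ [7/46, 13/46) → index 4
j=3: u_3=79/240 ∈ [13/46, 21/46) → index 5
j=4: u_4=33/80 ∈ [13/46, 21/46) → index 5
j=5: u_5=119/240 ∈ [11/23, 25/46) → index 7
j=6: u_6=139/240 ∈ [25/46, 15/23) → index 8
j=7: u_7=53/80 ∈ [15/23, 19/23) → index 9
j=8: u_8=179/240 ∈ [15/23, 19/23) → index 9
j=9: u_9=199/240 ∈ [19/23, 20/23) → index 10
j=10: u_10=73/80 ∈ [20/23, 1) → index 11
j=11: u_11=239/240 ∈ [20/23, 1) → index 11

2 4 4 5 5 7 8 9 9 10 11 11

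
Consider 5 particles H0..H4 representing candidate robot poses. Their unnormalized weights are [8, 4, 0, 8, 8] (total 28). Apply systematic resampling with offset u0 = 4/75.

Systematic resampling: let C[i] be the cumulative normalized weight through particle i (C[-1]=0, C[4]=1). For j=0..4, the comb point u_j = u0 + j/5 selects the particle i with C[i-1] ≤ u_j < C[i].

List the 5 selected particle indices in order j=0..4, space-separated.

0 0 3 3 4

C = [2/7, 3/7, 3/7, 5/7, 1]
j=0: u_0=4/75 ∈ [0, 2/7) → index 0
j=1: u_1=19/75 ∈ [0, 2/7) → index 0
j=2: u_2=34/75 ∈ [3/7, 5/7) → index 3
j=3: u_3=49/75 ∈ [3/7, 5/7) → index 3
j=4: u_4=64/75 ∈ [5/7, 1) → index 4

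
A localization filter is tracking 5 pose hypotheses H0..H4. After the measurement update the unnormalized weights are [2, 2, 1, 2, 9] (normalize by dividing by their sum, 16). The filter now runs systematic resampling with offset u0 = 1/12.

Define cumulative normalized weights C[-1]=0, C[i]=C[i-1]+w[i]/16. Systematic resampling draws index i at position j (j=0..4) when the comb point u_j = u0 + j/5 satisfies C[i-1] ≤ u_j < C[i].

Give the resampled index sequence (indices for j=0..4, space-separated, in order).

C = [1/8, 1/4, 5/16, 7/16, 1]
j=0: u_0=1/12 ∈ [0, 1/8) → index 0
j=1: u_1=17/60 ∈ [1/4, 5/16) → index 2
j=2: u_2=29/60 ∈ [7/16, 1) → index 4
j=3: u_3=41/60 ∈ [7/16, 1) → index 4
j=4: u_4=53/60 ∈ [7/16, 1) → index 4

0 2 4 4 4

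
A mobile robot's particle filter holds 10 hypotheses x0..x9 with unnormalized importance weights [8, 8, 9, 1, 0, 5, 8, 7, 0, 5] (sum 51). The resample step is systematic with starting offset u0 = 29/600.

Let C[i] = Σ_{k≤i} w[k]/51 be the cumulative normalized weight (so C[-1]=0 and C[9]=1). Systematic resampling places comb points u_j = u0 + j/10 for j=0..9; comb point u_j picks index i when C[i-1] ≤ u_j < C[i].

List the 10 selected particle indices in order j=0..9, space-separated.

0 0 1 2 2 5 6 6 7 9

C = [8/51, 16/51, 25/51, 26/51, 26/51, 31/51, 13/17, 46/51, 46/51, 1]
j=0: u_0=29/600 ∈ [0, 8/51) → index 0
j=1: u_1=89/600 ∈ [0, 8/51) → index 0
j=2: u_2=149/600 ∈ [8/51, 16/51) → index 1
j=3: u_3=209/600 ∈ [16/51, 25/51) → index 2
j=4: u_4=269/600 ∈ [16/51, 25/51) → index 2
j=5: u_5=329/600 ∈ [26/51, 31/51) → index 5
j=6: u_6=389/600 ∈ [31/51, 13/17) → index 6
j=7: u_7=449/600 ∈ [31/51, 13/17) → index 6
j=8: u_8=509/600 ∈ [13/17, 46/51) → index 7
j=9: u_9=569/600 ∈ [46/51, 1) → index 9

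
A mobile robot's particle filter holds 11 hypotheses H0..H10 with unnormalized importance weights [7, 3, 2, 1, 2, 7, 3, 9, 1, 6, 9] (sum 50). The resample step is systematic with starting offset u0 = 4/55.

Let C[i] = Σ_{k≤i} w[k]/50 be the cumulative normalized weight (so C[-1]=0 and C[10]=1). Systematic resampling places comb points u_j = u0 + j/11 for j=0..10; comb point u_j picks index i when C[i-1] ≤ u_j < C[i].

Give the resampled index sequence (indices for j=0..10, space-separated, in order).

C = [7/50, 1/5, 6/25, 13/50, 3/10, 11/25, 1/2, 17/25, 7/10, 41/50, 1]
j=0: u_0=4/55 ∈ [0, 7/50) → index 0
j=1: u_1=9/55 ∈ [7/50, 1/5) → index 1
j=2: u_2=14/55 ∈ [6/25, 13/50) → index 3
j=3: u_3=19/55 ∈ [3/10, 11/25) → index 5
j=4: u_4=24/55 ∈ [3/10, 11/25) → index 5
j=5: u_5=29/55 ∈ [1/2, 17/25) → index 7
j=6: u_6=34/55 ∈ [1/2, 17/25) → index 7
j=7: u_7=39/55 ∈ [7/10, 41/50) → index 9
j=8: u_8=4/5 ∈ [7/10, 41/50) → index 9
j=9: u_9=49/55 ∈ [41/50, 1) → index 10
j=10: u_10=54/55 ∈ [41/50, 1) → index 10

0 1 3 5 5 7 7 9 9 10 10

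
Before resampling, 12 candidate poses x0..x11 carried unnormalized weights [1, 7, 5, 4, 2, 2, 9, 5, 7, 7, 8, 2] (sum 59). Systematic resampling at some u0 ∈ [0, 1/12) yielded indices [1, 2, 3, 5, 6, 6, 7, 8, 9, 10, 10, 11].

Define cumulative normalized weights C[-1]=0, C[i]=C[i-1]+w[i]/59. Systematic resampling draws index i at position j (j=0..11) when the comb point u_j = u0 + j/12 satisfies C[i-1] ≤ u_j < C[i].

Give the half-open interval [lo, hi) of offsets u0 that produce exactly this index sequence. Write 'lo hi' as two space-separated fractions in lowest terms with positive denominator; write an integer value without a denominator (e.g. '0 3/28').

C = [1/59, 8/59, 13/59, 17/59, 19/59, 21/59, 30/59, 35/59, 42/59, 49/59, 57/59, 1]
j=0 picked index 1: u0 ∈ [1/59, 8/59)
j=1 picked index 2: u0 ∈ [37/708, 97/708)
j=2 picked index 3: u0 ∈ [19/354, 43/354)
j=3 picked index 5: u0 ∈ [17/236, 25/236)
j=4 picked index 6: u0 ∈ [4/177, 31/177)
j=5 picked index 6: u0 ∈ [-43/708, 65/708)
j=6 picked index 7: u0 ∈ [1/118, 11/118)
j=7 picked index 8: u0 ∈ [7/708, 91/708)
j=8 picked index 9: u0 ∈ [8/177, 29/177)
j=9 picked index 10: u0 ∈ [19/236, 51/236)
j=10 picked index 10: u0 ∈ [-1/354, 47/354)
j=11 picked index 11: u0 ∈ [35/708, 1/12)
intersection: [19/236, 1/12)

19/236 1/12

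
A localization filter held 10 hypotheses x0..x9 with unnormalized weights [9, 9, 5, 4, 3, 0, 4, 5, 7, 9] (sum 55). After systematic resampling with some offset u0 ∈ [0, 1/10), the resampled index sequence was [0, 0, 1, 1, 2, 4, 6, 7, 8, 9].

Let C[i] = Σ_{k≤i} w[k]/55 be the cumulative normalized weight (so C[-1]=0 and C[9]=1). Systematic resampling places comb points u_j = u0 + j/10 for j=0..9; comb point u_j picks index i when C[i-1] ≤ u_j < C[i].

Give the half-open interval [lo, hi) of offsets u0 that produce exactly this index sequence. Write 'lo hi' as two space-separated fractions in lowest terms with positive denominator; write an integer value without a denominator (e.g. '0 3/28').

0 1/110

C = [9/55, 18/55, 23/55, 27/55, 6/11, 6/11, 34/55, 39/55, 46/55, 1]
j=0 picked index 0: u0 ∈ [0, 9/55)
j=1 picked index 0: u0 ∈ [-1/10, 7/110)
j=2 picked index 1: u0 ∈ [-2/55, 7/55)
j=3 picked index 1: u0 ∈ [-3/22, 3/110)
j=4 picked index 2: u0 ∈ [-4/55, 1/55)
j=5 picked index 4: u0 ∈ [-1/110, 1/22)
j=6 picked index 6: u0 ∈ [-3/55, 1/55)
j=7 picked index 7: u0 ∈ [-9/110, 1/110)
j=8 picked index 8: u0 ∈ [-1/11, 2/55)
j=9 picked index 9: u0 ∈ [-7/110, 1/10)
intersection: [0, 1/110)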